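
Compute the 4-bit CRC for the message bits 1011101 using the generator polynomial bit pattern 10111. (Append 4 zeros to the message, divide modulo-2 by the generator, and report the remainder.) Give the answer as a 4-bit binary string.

0111

Append 4 zeros: 10111010000. Divide by 10111 (XOR where the leading bit is 1):
  pos 0: 10111 XOR 10111 = 00000
  pos 6: 10000 XOR 10111 = 00111
Remainder (last 4 bits) = 0111. This is the CRC / FCS.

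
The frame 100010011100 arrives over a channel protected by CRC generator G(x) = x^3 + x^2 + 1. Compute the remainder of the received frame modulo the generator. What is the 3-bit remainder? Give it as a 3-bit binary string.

Modulo-2 division of 100010011100 by 1101:
  pos 0: 1000 XOR 1101 = 0101
  pos 1: 1011 XOR 1101 = 0110
  pos 2: 1100 XOR 1101 = 0001
  pos 5: 1011 XOR 1101 = 0110
  pos 6: 1101 XOR 1101 = 0000
Remainder = 000 (zero — the frame passes the CRC check).

000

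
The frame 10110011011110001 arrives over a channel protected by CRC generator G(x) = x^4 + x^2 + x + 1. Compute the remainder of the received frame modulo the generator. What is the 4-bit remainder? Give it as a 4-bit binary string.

0000

Modulo-2 division of 10110011011110001 by 10111:
  pos 0: 10110 XOR 10111 = 00001
  pos 4: 10110 XOR 10111 = 00001
  pos 8: 11111 XOR 10111 = 01000
  pos 9: 10000 XOR 10111 = 00111
  pos 11: 11100 XOR 10111 = 01011
  pos 12: 10111 XOR 10111 = 00000
Remainder = 0000 (zero — the frame passes the CRC check).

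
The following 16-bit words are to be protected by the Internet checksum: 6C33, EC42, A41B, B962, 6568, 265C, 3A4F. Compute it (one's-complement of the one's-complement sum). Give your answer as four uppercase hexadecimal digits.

83F7

One's-complement addition (fold any carry out of bit 15 back into bit 0):
  0x6C33 + 0xEC42 = 0x15875 → wrap carry → 0x5876
  0x5876 + 0xA41B = 0x0FC91
  0xFC91 + 0xB962 = 0x1B5F3 → wrap carry → 0xB5F4
  0xB5F4 + 0x6568 = 0x11B5C → wrap carry → 0x1B5D
  0x1B5D + 0x265C = 0x041B9
  0x41B9 + 0x3A4F = 0x07C08
One's-complement sum = 0x7C08.
Checksum = ~0x7C08 & 0xFFFF = 0x83F7.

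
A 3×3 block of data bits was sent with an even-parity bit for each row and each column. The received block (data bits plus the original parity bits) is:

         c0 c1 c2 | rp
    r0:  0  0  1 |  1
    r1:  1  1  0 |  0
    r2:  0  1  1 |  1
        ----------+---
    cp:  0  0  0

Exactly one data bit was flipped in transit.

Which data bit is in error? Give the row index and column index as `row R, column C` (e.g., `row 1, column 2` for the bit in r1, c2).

Recompute each row's even parity and compare to rp:
  r0: data parity 1, sent rp 1 → ok
  r1: data parity 0, sent rp 0 → ok
  r2: data parity 0, sent rp 1 → mismatch
Recompute each column's even parity and compare to cp:
  c0: data parity 1, sent cp 0 → mismatch
  c1: data parity 0, sent cp 0 → ok
  c2: data parity 0, sent cp 0 → ok
Exactly one row (r2) and one column (c0) fail → the flipped bit is at their intersection.

row 2, column 0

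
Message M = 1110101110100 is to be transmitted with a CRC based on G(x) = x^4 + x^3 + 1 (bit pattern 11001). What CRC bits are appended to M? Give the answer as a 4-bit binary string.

0010

Append 4 zeros: 11101011101000000. Divide by 11001 (XOR where the leading bit is 1):
  pos 0: 11101 XOR 11001 = 00100
  pos 2: 10001 XOR 11001 = 01000
  pos 3: 10001 XOR 11001 = 01000
  pos 4: 10001 XOR 11001 = 01000
  pos 5: 10000 XOR 11001 = 01001
  pos 6: 10011 XOR 11001 = 01010
  pos 7: 10100 XOR 11001 = 01101
  pos 8: 11010 XOR 11001 = 00011
  pos 11: 11000 XOR 11001 = 00001
Remainder (last 4 bits) = 0010. This is the CRC / FCS.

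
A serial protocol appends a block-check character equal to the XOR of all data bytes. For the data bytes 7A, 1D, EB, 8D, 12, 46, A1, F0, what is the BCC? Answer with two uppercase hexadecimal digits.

04

XOR the bytes together:
  start with 0x7A
  0x7A ⊕ 0x1D = 0x67
  0x67 ⊕ 0xEB = 0x8C
  0x8C ⊕ 0x8D = 0x01
  0x01 ⊕ 0x12 = 0x13
  0x13 ⊕ 0x46 = 0x55
  0x55 ⊕ 0xA1 = 0xF4
  0xF4 ⊕ 0xF0 = 0x04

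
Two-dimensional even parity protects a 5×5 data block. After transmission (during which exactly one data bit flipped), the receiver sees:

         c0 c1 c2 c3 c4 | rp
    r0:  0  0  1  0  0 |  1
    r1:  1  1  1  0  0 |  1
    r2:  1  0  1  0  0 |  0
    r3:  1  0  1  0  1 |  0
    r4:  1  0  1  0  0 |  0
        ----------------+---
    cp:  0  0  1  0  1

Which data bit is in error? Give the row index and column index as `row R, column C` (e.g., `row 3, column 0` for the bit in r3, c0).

row 3, column 1

Recompute each row's even parity and compare to rp:
  r0: data parity 1, sent rp 1 → ok
  r1: data parity 1, sent rp 1 → ok
  r2: data parity 0, sent rp 0 → ok
  r3: data parity 1, sent rp 0 → mismatch
  r4: data parity 0, sent rp 0 → ok
Recompute each column's even parity and compare to cp:
  c0: data parity 0, sent cp 0 → ok
  c1: data parity 1, sent cp 0 → mismatch
  c2: data parity 1, sent cp 1 → ok
  c3: data parity 0, sent cp 0 → ok
  c4: data parity 1, sent cp 1 → ok
Exactly one row (r3) and one column (c1) fail → the flipped bit is at their intersection.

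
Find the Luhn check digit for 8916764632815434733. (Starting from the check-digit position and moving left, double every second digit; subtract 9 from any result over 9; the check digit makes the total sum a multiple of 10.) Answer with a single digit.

Partial digits right→left: 3 3 7 4 3 4 5 1 8 2 3 6 4 6 7 6 1 9 8
Double every second digit counting from the check-digit position (so the 1st, 3rd, 5th, ... of the partial from the right).
  doubled (with −9 where >9): 6 5 6 1 7 6 8 5 2 7 → sum 53
  kept as-is: 3 4 4 1 2 6 6 6 9 → sum 41
Total = 53 + 41 = 94.
Check digit = (10 − (94 mod 10)) mod 10 = 6.

6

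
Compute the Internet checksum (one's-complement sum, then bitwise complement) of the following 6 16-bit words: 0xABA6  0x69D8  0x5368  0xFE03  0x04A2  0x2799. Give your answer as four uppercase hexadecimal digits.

6CD9

One's-complement addition (fold any carry out of bit 15 back into bit 0):
  0xABA6 + 0x69D8 = 0x1157E → wrap carry → 0x157F
  0x157F + 0x5368 = 0x068E7
  0x68E7 + 0xFE03 = 0x166EA → wrap carry → 0x66EB
  0x66EB + 0x04A2 = 0x06B8D
  0x6B8D + 0x2799 = 0x09326
One's-complement sum = 0x9326.
Checksum = ~0x9326 & 0xFFFF = 0x6CD9.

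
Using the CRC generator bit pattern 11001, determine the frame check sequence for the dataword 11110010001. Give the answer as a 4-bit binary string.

Append 4 zeros: 111100100010000. Divide by 11001 (XOR where the leading bit is 1):
  pos 0: 11110 XOR 11001 = 00111
  pos 2: 11101 XOR 11001 = 00100
  pos 4: 10000 XOR 11001 = 01001
  pos 5: 10010 XOR 11001 = 01011
  pos 6: 10111 XOR 11001 = 01110
  pos 7: 11100 XOR 11001 = 00101
  pos 9: 10100 XOR 11001 = 01101
  pos 10: 11010 XOR 11001 = 00011
Remainder (last 4 bits) = 0011. This is the CRC / FCS.

0011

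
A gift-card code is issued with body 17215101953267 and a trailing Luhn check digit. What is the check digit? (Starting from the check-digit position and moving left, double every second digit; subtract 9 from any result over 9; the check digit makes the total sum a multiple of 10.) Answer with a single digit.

Partial digits right→left: 7 6 2 3 5 9 1 0 1 5 1 2 7 1
Double every second digit counting from the check-digit position (so the 1st, 3rd, 5th, ... of the partial from the right).
  doubled (with −9 where >9): 5 4 1 2 2 2 5 → sum 21
  kept as-is: 6 3 9 0 5 2 1 → sum 26
Total = 21 + 26 = 47.
Check digit = (10 − (47 mod 10)) mod 10 = 3.

3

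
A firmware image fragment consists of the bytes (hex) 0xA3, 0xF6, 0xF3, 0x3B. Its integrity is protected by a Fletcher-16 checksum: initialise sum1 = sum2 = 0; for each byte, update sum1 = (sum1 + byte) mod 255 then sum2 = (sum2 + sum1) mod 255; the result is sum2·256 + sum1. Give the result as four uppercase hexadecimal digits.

Running sums (mod 255):
  after byte 0 (0xA3): sum1=163, sum2=163
  after byte 1 (0xF6): sum1=154, sum2=62
  after byte 2 (0xF3): sum1=142, sum2=204
  after byte 3 (0x3B): sum1=201, sum2=150
Checksum = sum2·256 + sum1 = 150·256 + 201 = 38601 = 0x96C9.

96C9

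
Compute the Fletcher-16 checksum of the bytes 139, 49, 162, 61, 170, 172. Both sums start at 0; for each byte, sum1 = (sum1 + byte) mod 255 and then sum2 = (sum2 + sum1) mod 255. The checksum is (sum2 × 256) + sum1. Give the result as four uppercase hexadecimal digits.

Running sums (mod 255):
  after byte 0 (139): sum1=139, sum2=139
  after byte 1 (49): sum1=188, sum2=72
  after byte 2 (162): sum1=95, sum2=167
  after byte 3 (61): sum1=156, sum2=68
  after byte 4 (170): sum1=71, sum2=139
  after byte 5 (172): sum1=243, sum2=127
Checksum = sum2·256 + sum1 = 127·256 + 243 = 32755 = 0x7FF3.

7FF3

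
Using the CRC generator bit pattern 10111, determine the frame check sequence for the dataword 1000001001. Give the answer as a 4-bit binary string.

1101

Append 4 zeros: 10000010010000. Divide by 10111 (XOR where the leading bit is 1):
  pos 0: 10000 XOR 10111 = 00111
  pos 2: 11101 XOR 10111 = 01010
  pos 3: 10100 XOR 10111 = 00011
  pos 6: 11010 XOR 10111 = 01101
  pos 7: 11010 XOR 10111 = 01101
  pos 8: 11010 XOR 10111 = 01101
  pos 9: 11010 XOR 10111 = 01101
Remainder (last 4 bits) = 1101. This is the CRC / FCS.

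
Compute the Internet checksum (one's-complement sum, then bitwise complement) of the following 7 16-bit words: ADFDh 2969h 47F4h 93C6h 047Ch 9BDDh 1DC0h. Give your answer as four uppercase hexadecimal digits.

One's-complement addition (fold any carry out of bit 15 back into bit 0):
  0xADFD + 0x2969 = 0x0D766
  0xD766 + 0x47F4 = 0x11F5A → wrap carry → 0x1F5B
  0x1F5B + 0x93C6 = 0x0B321
  0xB321 + 0x047C = 0x0B79D
  0xB79D + 0x9BDD = 0x1537A → wrap carry → 0x537B
  0x537B + 0x1DC0 = 0x0713B
One's-complement sum = 0x713B.
Checksum = ~0x713B & 0xFFFF = 0x8EC4.

8EC4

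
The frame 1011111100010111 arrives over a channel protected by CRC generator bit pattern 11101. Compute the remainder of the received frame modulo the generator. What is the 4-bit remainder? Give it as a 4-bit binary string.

Modulo-2 division of 1011111100010111 by 11101:
  pos 0: 10111 XOR 11101 = 01010
  pos 1: 10101 XOR 11101 = 01000
  pos 2: 10001 XOR 11101 = 01100
  pos 3: 11001 XOR 11101 = 00100
  pos 5: 10000 XOR 11101 = 01101
  pos 6: 11010 XOR 11101 = 00111
  pos 8: 11110 XOR 11101 = 00011
  pos 11: 11111 XOR 11101 = 00010
Remainder = 0010 (nonzero — an error is detected).

0010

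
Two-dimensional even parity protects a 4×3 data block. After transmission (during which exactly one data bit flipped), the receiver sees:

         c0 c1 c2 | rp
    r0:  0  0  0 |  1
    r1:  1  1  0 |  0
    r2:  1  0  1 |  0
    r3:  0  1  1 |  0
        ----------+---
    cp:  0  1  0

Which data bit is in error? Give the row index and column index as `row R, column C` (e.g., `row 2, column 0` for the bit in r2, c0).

Recompute each row's even parity and compare to rp:
  r0: data parity 0, sent rp 1 → mismatch
  r1: data parity 0, sent rp 0 → ok
  r2: data parity 0, sent rp 0 → ok
  r3: data parity 0, sent rp 0 → ok
Recompute each column's even parity and compare to cp:
  c0: data parity 0, sent cp 0 → ok
  c1: data parity 0, sent cp 1 → mismatch
  c2: data parity 0, sent cp 0 → ok
Exactly one row (r0) and one column (c1) fail → the flipped bit is at their intersection.

row 0, column 1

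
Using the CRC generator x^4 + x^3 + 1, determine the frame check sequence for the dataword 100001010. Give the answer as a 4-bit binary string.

1111

Append 4 zeros: 1000010100000. Divide by 11001 (XOR where the leading bit is 1):
  pos 0: 10000 XOR 11001 = 01001
  pos 1: 10011 XOR 11001 = 01010
  pos 2: 10100 XOR 11001 = 01101
  pos 3: 11011 XOR 11001 = 00010
  pos 6: 10000 XOR 11001 = 01001
  pos 7: 10010 XOR 11001 = 01011
  pos 8: 10110 XOR 11001 = 01111
Remainder (last 4 bits) = 1111. This is the CRC / FCS.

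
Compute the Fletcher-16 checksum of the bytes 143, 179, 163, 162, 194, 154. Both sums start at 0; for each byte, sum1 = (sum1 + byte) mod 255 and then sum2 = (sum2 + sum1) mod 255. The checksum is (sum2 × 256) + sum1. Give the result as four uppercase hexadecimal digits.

76E6

Running sums (mod 255):
  after byte 0 (143): sum1=143, sum2=143
  after byte 1 (179): sum1=67, sum2=210
  after byte 2 (163): sum1=230, sum2=185
  after byte 3 (162): sum1=137, sum2=67
  after byte 4 (194): sum1=76, sum2=143
  after byte 5 (154): sum1=230, sum2=118
Checksum = sum2·256 + sum1 = 118·256 + 230 = 30438 = 0x76E6.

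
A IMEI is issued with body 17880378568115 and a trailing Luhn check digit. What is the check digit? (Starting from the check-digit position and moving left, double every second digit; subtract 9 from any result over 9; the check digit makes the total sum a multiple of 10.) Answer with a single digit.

Partial digits right→left: 5 1 1 8 6 5 8 7 3 0 8 8 7 1
Double every second digit counting from the check-digit position (so the 1st, 3rd, 5th, ... of the partial from the right).
  doubled (with −9 where >9): 1 2 3 7 6 7 5 → sum 31
  kept as-is: 1 8 5 7 0 8 1 → sum 30
Total = 31 + 30 = 61.
Check digit = (10 − (61 mod 10)) mod 10 = 9.

9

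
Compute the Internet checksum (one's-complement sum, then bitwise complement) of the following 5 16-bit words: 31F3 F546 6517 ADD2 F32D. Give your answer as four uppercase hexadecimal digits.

D2AD

One's-complement addition (fold any carry out of bit 15 back into bit 0):
  0x31F3 + 0xF546 = 0x12739 → wrap carry → 0x273A
  0x273A + 0x6517 = 0x08C51
  0x8C51 + 0xADD2 = 0x13A23 → wrap carry → 0x3A24
  0x3A24 + 0xF32D = 0x12D51 → wrap carry → 0x2D52
One's-complement sum = 0x2D52.
Checksum = ~0x2D52 & 0xFFFF = 0xD2AD.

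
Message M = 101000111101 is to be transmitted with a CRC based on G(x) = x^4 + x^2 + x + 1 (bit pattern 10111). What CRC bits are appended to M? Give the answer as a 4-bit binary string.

Append 4 zeros: 1010001111010000. Divide by 10111 (XOR where the leading bit is 1):
  pos 0: 10100 XOR 10111 = 00011
  pos 3: 11011 XOR 10111 = 01100
  pos 4: 11001 XOR 10111 = 01110
  pos 5: 11101 XOR 10111 = 01010
  pos 6: 10100 XOR 10111 = 00011
  pos 9: 11100 XOR 10111 = 01011
  pos 10: 10110 XOR 10111 = 00001
Remainder (last 4 bits) = 0010. This is the CRC / FCS.

0010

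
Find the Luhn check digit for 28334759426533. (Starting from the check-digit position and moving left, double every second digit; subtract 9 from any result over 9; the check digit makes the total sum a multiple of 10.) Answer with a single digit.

Partial digits right→left: 3 3 5 6 2 4 9 5 7 4 3 3 8 2
Double every second digit counting from the check-digit position (so the 1st, 3rd, 5th, ... of the partial from the right).
  doubled (with −9 where >9): 6 1 4 9 5 6 7 → sum 38
  kept as-is: 3 6 4 5 4 3 2 → sum 27
Total = 38 + 27 = 65.
Check digit = (10 − (65 mod 10)) mod 10 = 5.

5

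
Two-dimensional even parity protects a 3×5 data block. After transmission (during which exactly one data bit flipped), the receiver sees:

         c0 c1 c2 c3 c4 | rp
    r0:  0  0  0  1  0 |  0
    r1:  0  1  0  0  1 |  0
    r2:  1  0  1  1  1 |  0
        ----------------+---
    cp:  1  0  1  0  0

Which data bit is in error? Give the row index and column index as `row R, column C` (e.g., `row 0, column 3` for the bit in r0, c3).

Recompute each row's even parity and compare to rp:
  r0: data parity 1, sent rp 0 → mismatch
  r1: data parity 0, sent rp 0 → ok
  r2: data parity 0, sent rp 0 → ok
Recompute each column's even parity and compare to cp:
  c0: data parity 1, sent cp 1 → ok
  c1: data parity 1, sent cp 0 → mismatch
  c2: data parity 1, sent cp 1 → ok
  c3: data parity 0, sent cp 0 → ok
  c4: data parity 0, sent cp 0 → ok
Exactly one row (r0) and one column (c1) fail → the flipped bit is at their intersection.

row 0, column 1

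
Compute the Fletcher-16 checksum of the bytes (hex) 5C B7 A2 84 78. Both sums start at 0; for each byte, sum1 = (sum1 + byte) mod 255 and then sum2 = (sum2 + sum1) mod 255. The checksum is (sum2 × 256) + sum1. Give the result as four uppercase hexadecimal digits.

16B3

Running sums (mod 255):
  after byte 0 (5C): sum1=92, sum2=92
  after byte 1 (B7): sum1=20, sum2=112
  after byte 2 (A2): sum1=182, sum2=39
  after byte 3 (84): sum1=59, sum2=98
  after byte 4 (78): sum1=179, sum2=22
Checksum = sum2·256 + sum1 = 22·256 + 179 = 5811 = 0x16B3.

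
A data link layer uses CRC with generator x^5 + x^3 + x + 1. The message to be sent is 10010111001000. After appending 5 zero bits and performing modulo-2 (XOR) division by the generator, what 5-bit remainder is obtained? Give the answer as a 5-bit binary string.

Append 5 zeros: 1001011100100000000. Divide by 101011 (XOR where the leading bit is 1):
  pos 0: 100101 XOR 101011 = 001110
  pos 2: 111011 XOR 101011 = 010000
  pos 3: 100000 XOR 101011 = 001011
  pos 5: 101101 XOR 101011 = 000110
  pos 8: 110000 XOR 101011 = 011011
  pos 9: 110110 XOR 101011 = 011101
  pos 10: 111010 XOR 101011 = 010001
  pos 11: 100010 XOR 101011 = 001001
  pos 13: 100100 XOR 101011 = 001111
Remainder (last 5 bits) = 01111. This is the CRC / FCS.

01111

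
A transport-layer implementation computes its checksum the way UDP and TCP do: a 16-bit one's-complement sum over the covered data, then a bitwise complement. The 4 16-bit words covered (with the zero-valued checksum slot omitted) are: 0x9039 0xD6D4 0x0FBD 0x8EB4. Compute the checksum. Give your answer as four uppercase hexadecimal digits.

One's-complement addition (fold any carry out of bit 15 back into bit 0):
  0x9039 + 0xD6D4 = 0x1670D → wrap carry → 0x670E
  0x670E + 0x0FBD = 0x076CB
  0x76CB + 0x8EB4 = 0x1057F → wrap carry → 0x0580
One's-complement sum = 0x0580.
Checksum = ~0x0580 & 0xFFFF = 0xFA7F.

FA7F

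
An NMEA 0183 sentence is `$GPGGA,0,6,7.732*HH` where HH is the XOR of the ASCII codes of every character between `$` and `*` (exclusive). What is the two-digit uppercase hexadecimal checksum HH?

53

XOR the ASCII codes of the payload characters:
  'G' = 0x47 → acc = 0x47
  'P' = 0x50 → acc = 0x17
  'G' = 0x47 → acc = 0x50
  'G' = 0x47 → acc = 0x17
  'A' = 0x41 → acc = 0x56
  ',' = 0x2C → acc = 0x7A
  '0' = 0x30 → acc = 0x4A
  ',' = 0x2C → acc = 0x66
  '6' = 0x36 → acc = 0x50
  ',' = 0x2C → acc = 0x7C
  '7' = 0x37 → acc = 0x4B
  '.' = 0x2E → acc = 0x65
  '7' = 0x37 → acc = 0x52
  '3' = 0x33 → acc = 0x61
  '2' = 0x32 → acc = 0x53
Checksum = 0x53.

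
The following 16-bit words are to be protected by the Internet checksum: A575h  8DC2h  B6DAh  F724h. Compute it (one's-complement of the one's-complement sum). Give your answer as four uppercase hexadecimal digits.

1EC8

One's-complement addition (fold any carry out of bit 15 back into bit 0):
  0xA575 + 0x8DC2 = 0x13337 → wrap carry → 0x3338
  0x3338 + 0xB6DA = 0x0EA12
  0xEA12 + 0xF724 = 0x1E136 → wrap carry → 0xE137
One's-complement sum = 0xE137.
Checksum = ~0xE137 & 0xFFFF = 0x1EC8.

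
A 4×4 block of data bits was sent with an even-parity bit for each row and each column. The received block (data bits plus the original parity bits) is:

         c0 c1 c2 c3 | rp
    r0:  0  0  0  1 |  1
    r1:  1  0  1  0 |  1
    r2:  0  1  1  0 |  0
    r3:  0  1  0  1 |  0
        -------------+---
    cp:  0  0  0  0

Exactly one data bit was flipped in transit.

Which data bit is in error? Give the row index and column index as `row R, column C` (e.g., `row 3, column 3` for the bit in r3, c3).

Recompute each row's even parity and compare to rp:
  r0: data parity 1, sent rp 1 → ok
  r1: data parity 0, sent rp 1 → mismatch
  r2: data parity 0, sent rp 0 → ok
  r3: data parity 0, sent rp 0 → ok
Recompute each column's even parity and compare to cp:
  c0: data parity 1, sent cp 0 → mismatch
  c1: data parity 0, sent cp 0 → ok
  c2: data parity 0, sent cp 0 → ok
  c3: data parity 0, sent cp 0 → ok
Exactly one row (r1) and one column (c0) fail → the flipped bit is at their intersection.

row 1, column 0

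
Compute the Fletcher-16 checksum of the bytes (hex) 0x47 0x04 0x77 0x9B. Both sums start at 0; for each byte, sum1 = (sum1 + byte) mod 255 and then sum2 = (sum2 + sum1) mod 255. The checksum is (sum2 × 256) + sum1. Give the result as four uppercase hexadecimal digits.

Running sums (mod 255):
  after byte 0 (0x47): sum1=71, sum2=71
  after byte 1 (0x04): sum1=75, sum2=146
  after byte 2 (0x77): sum1=194, sum2=85
  after byte 3 (0x9B): sum1=94, sum2=179
Checksum = sum2·256 + sum1 = 179·256 + 94 = 45918 = 0xB35E.

B35E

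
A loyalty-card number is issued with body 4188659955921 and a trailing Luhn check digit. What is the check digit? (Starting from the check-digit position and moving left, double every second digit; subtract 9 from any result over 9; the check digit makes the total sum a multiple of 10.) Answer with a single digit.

Partial digits right→left: 1 2 9 5 5 9 9 5 6 8 8 1 4
Double every second digit counting from the check-digit position (so the 1st, 3rd, 5th, ... of the partial from the right).
  doubled (with −9 where >9): 2 9 1 9 3 7 8 → sum 39
  kept as-is: 2 5 9 5 8 1 → sum 30
Total = 39 + 30 = 69.
Check digit = (10 − (69 mod 10)) mod 10 = 1.

1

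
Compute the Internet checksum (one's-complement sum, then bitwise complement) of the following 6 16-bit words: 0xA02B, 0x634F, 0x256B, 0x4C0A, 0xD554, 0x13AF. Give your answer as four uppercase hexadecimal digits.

One's-complement addition (fold any carry out of bit 15 back into bit 0):
  0xA02B + 0x634F = 0x1037A → wrap carry → 0x037B
  0x037B + 0x256B = 0x028E6
  0x28E6 + 0x4C0A = 0x074F0
  0x74F0 + 0xD554 = 0x14A44 → wrap carry → 0x4A45
  0x4A45 + 0x13AF = 0x05DF4
One's-complement sum = 0x5DF4.
Checksum = ~0x5DF4 & 0xFFFF = 0xA20B.

A20B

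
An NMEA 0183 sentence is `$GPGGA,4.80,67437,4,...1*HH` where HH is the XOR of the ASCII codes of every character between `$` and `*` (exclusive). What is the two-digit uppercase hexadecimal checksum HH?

5E

XOR the ASCII codes of the payload characters:
  'G' = 0x47 → acc = 0x47
  'P' = 0x50 → acc = 0x17
  'G' = 0x47 → acc = 0x50
  'G' = 0x47 → acc = 0x17
  'A' = 0x41 → acc = 0x56
  ',' = 0x2C → acc = 0x7A
  '4' = 0x34 → acc = 0x4E
  '.' = 0x2E → acc = 0x60
  '8' = 0x38 → acc = 0x58
  '0' = 0x30 → acc = 0x68
  ',' = 0x2C → acc = 0x44
  '6' = 0x36 → acc = 0x72
  '7' = 0x37 → acc = 0x45
  '4' = 0x34 → acc = 0x71
  '3' = 0x33 → acc = 0x42
  '7' = 0x37 → acc = 0x75
  ',' = 0x2C → acc = 0x59
  '4' = 0x34 → acc = 0x6D
  ',' = 0x2C → acc = 0x41
  '.' = 0x2E → acc = 0x6F
  '.' = 0x2E → acc = 0x41
  '.' = 0x2E → acc = 0x6F
  '1' = 0x31 → acc = 0x5E
Checksum = 0x5E.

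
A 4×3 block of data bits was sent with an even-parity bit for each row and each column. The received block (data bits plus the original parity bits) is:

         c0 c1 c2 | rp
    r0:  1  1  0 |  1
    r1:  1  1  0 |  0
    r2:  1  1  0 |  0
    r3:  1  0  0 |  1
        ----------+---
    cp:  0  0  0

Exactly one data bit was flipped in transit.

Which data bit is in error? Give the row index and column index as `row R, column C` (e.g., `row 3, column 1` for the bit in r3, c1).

row 0, column 1

Recompute each row's even parity and compare to rp:
  r0: data parity 0, sent rp 1 → mismatch
  r1: data parity 0, sent rp 0 → ok
  r2: data parity 0, sent rp 0 → ok
  r3: data parity 1, sent rp 1 → ok
Recompute each column's even parity and compare to cp:
  c0: data parity 0, sent cp 0 → ok
  c1: data parity 1, sent cp 0 → mismatch
  c2: data parity 0, sent cp 0 → ok
Exactly one row (r0) and one column (c1) fail → the flipped bit is at their intersection.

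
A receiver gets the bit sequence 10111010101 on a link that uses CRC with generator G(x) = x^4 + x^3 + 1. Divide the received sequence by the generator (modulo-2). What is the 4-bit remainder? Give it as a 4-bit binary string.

Modulo-2 division of 10111010101 by 11001:
  pos 0: 10111 XOR 11001 = 01110
  pos 1: 11100 XOR 11001 = 00101
  pos 3: 10110 XOR 11001 = 01111
  pos 4: 11111 XOR 11001 = 00110
  pos 6: 11001 XOR 11001 = 00000
Remainder = 0000 (zero — the frame passes the CRC check).

0000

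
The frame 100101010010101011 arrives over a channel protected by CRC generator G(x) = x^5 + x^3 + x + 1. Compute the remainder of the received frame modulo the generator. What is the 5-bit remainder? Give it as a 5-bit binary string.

11111

Modulo-2 division of 100101010010101011 by 101011:
  pos 0: 100101 XOR 101011 = 001110
  pos 2: 111001 XOR 101011 = 010010
  pos 3: 100100 XOR 101011 = 001111
  pos 5: 111101 XOR 101011 = 010110
  pos 6: 101100 XOR 101011 = 000111
  pos 9: 111101 XOR 101011 = 010110
  pos 10: 101100 XOR 101011 = 000111
Remainder = 11111 (nonzero — an error is detected).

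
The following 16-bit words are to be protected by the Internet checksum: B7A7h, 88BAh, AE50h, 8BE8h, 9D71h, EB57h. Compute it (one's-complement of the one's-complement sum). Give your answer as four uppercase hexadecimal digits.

FC9A

One's-complement addition (fold any carry out of bit 15 back into bit 0):
  0xB7A7 + 0x88BA = 0x14061 → wrap carry → 0x4062
  0x4062 + 0xAE50 = 0x0EEB2
  0xEEB2 + 0x8BE8 = 0x17A9A → wrap carry → 0x7A9B
  0x7A9B + 0x9D71 = 0x1180C → wrap carry → 0x180D
  0x180D + 0xEB57 = 0x10364 → wrap carry → 0x0365
One's-complement sum = 0x0365.
Checksum = ~0x0365 & 0xFFFF = 0xFC9A.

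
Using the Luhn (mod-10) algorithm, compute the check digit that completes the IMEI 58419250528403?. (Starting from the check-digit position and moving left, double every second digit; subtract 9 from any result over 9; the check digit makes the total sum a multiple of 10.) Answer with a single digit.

3

Partial digits right→left: 3 0 4 8 2 5 0 5 2 9 1 4 8 5
Double every second digit counting from the check-digit position (so the 1st, 3rd, 5th, ... of the partial from the right).
  doubled (with −9 where >9): 6 8 4 0 4 2 7 → sum 31
  kept as-is: 0 8 5 5 9 4 5 → sum 36
Total = 31 + 36 = 67.
Check digit = (10 − (67 mod 10)) mod 10 = 3.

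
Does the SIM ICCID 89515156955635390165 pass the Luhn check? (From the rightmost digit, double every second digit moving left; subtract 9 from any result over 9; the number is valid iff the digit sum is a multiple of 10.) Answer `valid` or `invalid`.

From the right, keep odd positions and double even positions (subtract 9 from any doubled value over 9):
  doubled (positions 2,4,...): 3 0 6 6 1 9 1 1 1 7 → sum 35
  kept (positions 1,3,...): 5 1 9 5 6 5 6 1 1 9 → sum 48
Total = 83.
83 mod 10 = 3, so the number is invalid.

invalid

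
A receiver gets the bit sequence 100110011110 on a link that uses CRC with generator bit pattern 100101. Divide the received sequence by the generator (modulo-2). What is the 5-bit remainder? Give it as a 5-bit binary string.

Modulo-2 division of 100110011110 by 100101:
  pos 0: 100110 XOR 100101 = 000011
  pos 4: 110111 XOR 100101 = 010010
  pos 5: 100101 XOR 100101 = 000000
Remainder = 00000 (zero — the frame passes the CRC check).

00000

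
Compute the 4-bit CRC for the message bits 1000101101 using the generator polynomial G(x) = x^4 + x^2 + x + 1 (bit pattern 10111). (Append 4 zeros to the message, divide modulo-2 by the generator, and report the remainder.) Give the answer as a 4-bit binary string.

Append 4 zeros: 10001011010000. Divide by 10111 (XOR where the leading bit is 1):
  pos 0: 10001 XOR 10111 = 00110
  pos 2: 11001 XOR 10111 = 01110
  pos 3: 11101 XOR 10111 = 01010
  pos 4: 10100 XOR 10111 = 00011
  pos 7: 11100 XOR 10111 = 01011
  pos 8: 10110 XOR 10111 = 00001
Remainder (last 4 bits) = 0010. This is the CRC / FCS.

0010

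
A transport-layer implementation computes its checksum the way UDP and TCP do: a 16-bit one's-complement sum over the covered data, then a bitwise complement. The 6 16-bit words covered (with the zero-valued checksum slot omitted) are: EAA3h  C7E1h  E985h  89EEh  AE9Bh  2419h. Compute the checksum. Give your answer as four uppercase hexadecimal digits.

One's-complement addition (fold any carry out of bit 15 back into bit 0):
  0xEAA3 + 0xC7E1 = 0x1B284 → wrap carry → 0xB285
  0xB285 + 0xE985 = 0x19C0A → wrap carry → 0x9C0B
  0x9C0B + 0x89EE = 0x125F9 → wrap carry → 0x25FA
  0x25FA + 0xAE9B = 0x0D495
  0xD495 + 0x2419 = 0x0F8AE
One's-complement sum = 0xF8AE.
Checksum = ~0xF8AE & 0xFFFF = 0x0751.

0751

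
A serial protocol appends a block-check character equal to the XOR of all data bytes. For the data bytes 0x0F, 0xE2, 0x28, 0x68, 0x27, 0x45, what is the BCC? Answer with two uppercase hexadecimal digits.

XOR the bytes together:
  start with 0x0F
  0x0F ⊕ 0xE2 = 0xED
  0xED ⊕ 0x28 = 0xC5
  0xC5 ⊕ 0x68 = 0xAD
  0xAD ⊕ 0x27 = 0x8A
  0x8A ⊕ 0x45 = 0xCF

CF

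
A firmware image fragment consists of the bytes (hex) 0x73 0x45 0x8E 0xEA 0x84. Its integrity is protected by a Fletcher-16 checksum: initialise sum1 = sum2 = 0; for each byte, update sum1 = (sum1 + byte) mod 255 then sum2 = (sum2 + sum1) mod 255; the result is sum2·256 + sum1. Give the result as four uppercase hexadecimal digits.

5CB6

Running sums (mod 255):
  after byte 0 (0x73): sum1=115, sum2=115
  after byte 1 (0x45): sum1=184, sum2=44
  after byte 2 (0x8E): sum1=71, sum2=115
  after byte 3 (0xEA): sum1=50, sum2=165
  after byte 4 (0x84): sum1=182, sum2=92
Checksum = sum2·256 + sum1 = 92·256 + 182 = 23734 = 0x5CB6.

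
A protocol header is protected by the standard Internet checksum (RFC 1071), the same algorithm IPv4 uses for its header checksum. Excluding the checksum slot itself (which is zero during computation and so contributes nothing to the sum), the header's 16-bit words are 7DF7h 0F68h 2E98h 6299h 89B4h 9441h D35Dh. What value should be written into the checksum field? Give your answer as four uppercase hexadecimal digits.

F01A

One's-complement addition (fold any carry out of bit 15 back into bit 0):
  0x7DF7 + 0x0F68 = 0x08D5F
  0x8D5F + 0x2E98 = 0x0BBF7
  0xBBF7 + 0x6299 = 0x11E90 → wrap carry → 0x1E91
  0x1E91 + 0x89B4 = 0x0A845
  0xA845 + 0x9441 = 0x13C86 → wrap carry → 0x3C87
  0x3C87 + 0xD35D = 0x10FE4 → wrap carry → 0x0FE5
One's-complement sum = 0x0FE5.
Checksum = ~0x0FE5 & 0xFFFF = 0xF01A.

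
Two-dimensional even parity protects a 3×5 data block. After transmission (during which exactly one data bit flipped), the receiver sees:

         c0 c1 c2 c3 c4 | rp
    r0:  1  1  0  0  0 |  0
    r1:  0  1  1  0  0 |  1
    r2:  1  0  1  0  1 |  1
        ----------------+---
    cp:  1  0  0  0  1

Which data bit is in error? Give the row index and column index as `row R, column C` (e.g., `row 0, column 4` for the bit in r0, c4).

row 1, column 0

Recompute each row's even parity and compare to rp:
  r0: data parity 0, sent rp 0 → ok
  r1: data parity 0, sent rp 1 → mismatch
  r2: data parity 1, sent rp 1 → ok
Recompute each column's even parity and compare to cp:
  c0: data parity 0, sent cp 1 → mismatch
  c1: data parity 0, sent cp 0 → ok
  c2: data parity 0, sent cp 0 → ok
  c3: data parity 0, sent cp 0 → ok
  c4: data parity 1, sent cp 1 → ok
Exactly one row (r1) and one column (c0) fail → the flipped bit is at their intersection.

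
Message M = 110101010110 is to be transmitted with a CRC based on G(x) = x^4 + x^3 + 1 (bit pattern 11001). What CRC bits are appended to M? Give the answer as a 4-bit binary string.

1110

Append 4 zeros: 1101010101100000. Divide by 11001 (XOR where the leading bit is 1):
  pos 0: 11010 XOR 11001 = 00011
  pos 3: 11101 XOR 11001 = 00100
  pos 5: 10001 XOR 11001 = 01000
  pos 6: 10001 XOR 11001 = 01000
  pos 7: 10000 XOR 11001 = 01001
  pos 8: 10010 XOR 11001 = 01011
  pos 9: 10110 XOR 11001 = 01111
  pos 10: 11110 XOR 11001 = 00111
Remainder (last 4 bits) = 1110. This is the CRC / FCS.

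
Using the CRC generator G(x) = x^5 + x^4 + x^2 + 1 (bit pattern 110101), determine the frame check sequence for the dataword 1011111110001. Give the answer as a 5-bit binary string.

01011

Append 5 zeros: 101111111000100000. Divide by 110101 (XOR where the leading bit is 1):
  pos 0: 101111 XOR 110101 = 011010
  pos 1: 110101 XOR 110101 = 000000
  pos 7: 110001 XOR 110101 = 000100
  pos 10: 100000 XOR 110101 = 010101
  pos 11: 101010 XOR 110101 = 011111
  pos 12: 111110 XOR 110101 = 001011
Remainder (last 5 bits) = 01011. This is the CRC / FCS.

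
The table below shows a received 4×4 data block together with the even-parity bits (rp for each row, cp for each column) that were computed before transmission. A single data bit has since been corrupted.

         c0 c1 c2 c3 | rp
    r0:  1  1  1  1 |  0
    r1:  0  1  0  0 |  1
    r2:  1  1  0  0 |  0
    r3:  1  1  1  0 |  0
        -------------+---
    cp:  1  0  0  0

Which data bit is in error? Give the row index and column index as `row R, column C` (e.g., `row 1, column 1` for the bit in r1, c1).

row 3, column 3

Recompute each row's even parity and compare to rp:
  r0: data parity 0, sent rp 0 → ok
  r1: data parity 1, sent rp 1 → ok
  r2: data parity 0, sent rp 0 → ok
  r3: data parity 1, sent rp 0 → mismatch
Recompute each column's even parity and compare to cp:
  c0: data parity 1, sent cp 1 → ok
  c1: data parity 0, sent cp 0 → ok
  c2: data parity 0, sent cp 0 → ok
  c3: data parity 1, sent cp 0 → mismatch
Exactly one row (r3) and one column (c3) fail → the flipped bit is at their intersection.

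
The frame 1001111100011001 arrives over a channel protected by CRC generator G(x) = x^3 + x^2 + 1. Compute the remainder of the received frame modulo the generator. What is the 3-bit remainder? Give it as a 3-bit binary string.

110

Modulo-2 division of 1001111100011001 by 1101:
  pos 0: 1001 XOR 1101 = 0100
  pos 1: 1001 XOR 1101 = 0100
  pos 2: 1001 XOR 1101 = 0100
  pos 3: 1001 XOR 1101 = 0100
  pos 4: 1001 XOR 1101 = 0100
  pos 5: 1000 XOR 1101 = 0101
  pos 6: 1010 XOR 1101 = 0111
  pos 7: 1110 XOR 1101 = 0011
  pos 9: 1111 XOR 1101 = 0010
  pos 11: 1000 XOR 1101 = 0101
  pos 12: 1011 XOR 1101 = 0110
Remainder = 110 (nonzero — an error is detected).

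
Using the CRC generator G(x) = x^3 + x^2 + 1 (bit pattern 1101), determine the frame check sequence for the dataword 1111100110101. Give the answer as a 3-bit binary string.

Append 3 zeros: 1111100110101000. Divide by 1101 (XOR where the leading bit is 1):
  pos 0: 1111 XOR 1101 = 0010
  pos 2: 1010 XOR 1101 = 0111
  pos 3: 1110 XOR 1101 = 0011
  pos 5: 1111 XOR 1101 = 0010
  pos 7: 1001 XOR 1101 = 0100
  pos 8: 1000 XOR 1101 = 0101
  pos 9: 1011 XOR 1101 = 0110
  pos 10: 1100 XOR 1101 = 0001
Remainder (last 3 bits) = 100. This is the CRC / FCS.

100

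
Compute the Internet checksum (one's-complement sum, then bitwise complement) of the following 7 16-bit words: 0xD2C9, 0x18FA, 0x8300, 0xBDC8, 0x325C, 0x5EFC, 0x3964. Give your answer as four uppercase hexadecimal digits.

One's-complement addition (fold any carry out of bit 15 back into bit 0):
  0xD2C9 + 0x18FA = 0x0EBC3
  0xEBC3 + 0x8300 = 0x16EC3 → wrap carry → 0x6EC4
  0x6EC4 + 0xBDC8 = 0x12C8C → wrap carry → 0x2C8D
  0x2C8D + 0x325C = 0x05EE9
  0x5EE9 + 0x5EFC = 0x0BDE5
  0xBDE5 + 0x3964 = 0x0F749
One's-complement sum = 0xF749.
Checksum = ~0xF749 & 0xFFFF = 0x08B6.

08B6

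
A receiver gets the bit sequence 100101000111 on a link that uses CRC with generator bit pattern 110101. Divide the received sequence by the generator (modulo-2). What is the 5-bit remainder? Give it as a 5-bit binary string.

00000

Modulo-2 division of 100101000111 by 110101:
  pos 0: 100101 XOR 110101 = 010000
  pos 1: 100000 XOR 110101 = 010101
  pos 2: 101010 XOR 110101 = 011111
  pos 3: 111110 XOR 110101 = 001011
  pos 5: 101111 XOR 110101 = 011010
  pos 6: 110101 XOR 110101 = 000000
Remainder = 00000 (zero — the frame passes the CRC check).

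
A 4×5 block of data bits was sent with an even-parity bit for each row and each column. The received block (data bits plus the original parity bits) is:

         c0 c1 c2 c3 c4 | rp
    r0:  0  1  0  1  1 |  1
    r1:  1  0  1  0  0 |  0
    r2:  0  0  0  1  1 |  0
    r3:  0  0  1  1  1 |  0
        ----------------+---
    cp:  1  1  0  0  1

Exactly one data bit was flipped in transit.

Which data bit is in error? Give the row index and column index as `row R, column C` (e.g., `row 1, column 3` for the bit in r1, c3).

Recompute each row's even parity and compare to rp:
  r0: data parity 1, sent rp 1 → ok
  r1: data parity 0, sent rp 0 → ok
  r2: data parity 0, sent rp 0 → ok
  r3: data parity 1, sent rp 0 → mismatch
Recompute each column's even parity and compare to cp:
  c0: data parity 1, sent cp 1 → ok
  c1: data parity 1, sent cp 1 → ok
  c2: data parity 0, sent cp 0 → ok
  c3: data parity 1, sent cp 0 → mismatch
  c4: data parity 1, sent cp 1 → ok
Exactly one row (r3) and one column (c3) fail → the flipped bit is at their intersection.

row 3, column 3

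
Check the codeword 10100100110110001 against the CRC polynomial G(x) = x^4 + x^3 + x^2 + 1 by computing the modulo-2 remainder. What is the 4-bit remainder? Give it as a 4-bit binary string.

0000

Modulo-2 division of 10100100110110001 by 11101:
  pos 0: 10100 XOR 11101 = 01001
  pos 1: 10011 XOR 11101 = 01110
  pos 2: 11100 XOR 11101 = 00001
  pos 6: 10110 XOR 11101 = 01011
  pos 7: 10111 XOR 11101 = 01010
  pos 8: 10101 XOR 11101 = 01000
  pos 9: 10000 XOR 11101 = 01101
  pos 10: 11010 XOR 11101 = 00111
  pos 12: 11101 XOR 11101 = 00000
Remainder = 0000 (zero — the frame passes the CRC check).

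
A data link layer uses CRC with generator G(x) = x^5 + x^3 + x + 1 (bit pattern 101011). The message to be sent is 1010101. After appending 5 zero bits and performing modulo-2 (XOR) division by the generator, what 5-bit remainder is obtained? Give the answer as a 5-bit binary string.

Append 5 zeros: 101010100000. Divide by 101011 (XOR where the leading bit is 1):
  pos 0: 101010 XOR 101011 = 000001
  pos 5: 110000 XOR 101011 = 011011
  pos 6: 110110 XOR 101011 = 011101
Remainder (last 5 bits) = 11101. This is the CRC / FCS.

11101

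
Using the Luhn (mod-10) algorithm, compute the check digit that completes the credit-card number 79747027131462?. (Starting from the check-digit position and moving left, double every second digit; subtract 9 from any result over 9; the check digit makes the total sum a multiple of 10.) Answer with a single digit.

9

Partial digits right→left: 2 6 4 1 3 1 7 2 0 7 4 7 9 7
Double every second digit counting from the check-digit position (so the 1st, 3rd, 5th, ... of the partial from the right).
  doubled (with −9 where >9): 4 8 6 5 0 8 9 → sum 40
  kept as-is: 6 1 1 2 7 7 7 → sum 31
Total = 40 + 31 = 71.
Check digit = (10 − (71 mod 10)) mod 10 = 9.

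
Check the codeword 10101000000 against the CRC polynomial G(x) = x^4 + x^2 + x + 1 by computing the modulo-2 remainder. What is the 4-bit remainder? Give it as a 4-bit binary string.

0001

Modulo-2 division of 10101000000 by 10111:
  pos 0: 10101 XOR 10111 = 00010
  pos 3: 10000 XOR 10111 = 00111
  pos 5: 11100 XOR 10111 = 01011
  pos 6: 10110 XOR 10111 = 00001
Remainder = 0001 (nonzero — an error is detected).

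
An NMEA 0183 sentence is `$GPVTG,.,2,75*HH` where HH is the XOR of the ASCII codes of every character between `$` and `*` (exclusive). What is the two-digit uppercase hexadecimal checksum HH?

60

XOR the ASCII codes of the payload characters:
  'G' = 0x47 → acc = 0x47
  'P' = 0x50 → acc = 0x17
  'V' = 0x56 → acc = 0x41
  'T' = 0x54 → acc = 0x15
  'G' = 0x47 → acc = 0x52
  ',' = 0x2C → acc = 0x7E
  '.' = 0x2E → acc = 0x50
  ',' = 0x2C → acc = 0x7C
  '2' = 0x32 → acc = 0x4E
  ',' = 0x2C → acc = 0x62
  '7' = 0x37 → acc = 0x55
  '5' = 0x35 → acc = 0x60
Checksum = 0x60.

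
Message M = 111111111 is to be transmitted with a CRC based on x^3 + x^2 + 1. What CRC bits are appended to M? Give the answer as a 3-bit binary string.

010

Append 3 zeros: 111111111000. Divide by 1101 (XOR where the leading bit is 1):
  pos 0: 1111 XOR 1101 = 0010
  pos 2: 1011 XOR 1101 = 0110
  pos 3: 1101 XOR 1101 = 0000
  pos 7: 1100 XOR 1101 = 0001
Remainder (last 3 bits) = 010. This is the CRC / FCS.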